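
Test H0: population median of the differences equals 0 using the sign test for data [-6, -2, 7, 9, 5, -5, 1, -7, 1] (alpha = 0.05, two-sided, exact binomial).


Step 1: Discard zero differences. Original n = 9; n_eff = number of nonzero differences = 9.
Nonzero differences (with sign): -6, -2, +7, +9, +5, -5, +1, -7, +1
Step 2: Count signs: positive = 5, negative = 4.
Step 3: Under H0: P(positive) = 0.5, so the number of positives S ~ Bin(9, 0.5).
Step 4: Two-sided exact p-value = sum of Bin(9,0.5) probabilities at or below the observed probability = 1.000000.
Step 5: alpha = 0.05. fail to reject H0.

n_eff = 9, pos = 5, neg = 4, p = 1.000000, fail to reject H0.


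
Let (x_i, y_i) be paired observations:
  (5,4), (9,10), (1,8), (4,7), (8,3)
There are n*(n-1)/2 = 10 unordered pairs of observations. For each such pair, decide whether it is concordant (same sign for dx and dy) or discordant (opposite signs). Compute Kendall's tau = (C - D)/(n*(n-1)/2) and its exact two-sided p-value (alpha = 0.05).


Step 1: Enumerate the 10 unordered pairs (i,j) with i<j and classify each by sign(x_j-x_i) * sign(y_j-y_i).
  (1,2):dx=+4,dy=+6->C; (1,3):dx=-4,dy=+4->D; (1,4):dx=-1,dy=+3->D; (1,5):dx=+3,dy=-1->D
  (2,3):dx=-8,dy=-2->C; (2,4):dx=-5,dy=-3->C; (2,5):dx=-1,dy=-7->C; (3,4):dx=+3,dy=-1->D
  (3,5):dx=+7,dy=-5->D; (4,5):dx=+4,dy=-4->D
Step 2: C = 4, D = 6, total pairs = 10.
Step 3: tau = (C - D)/(n(n-1)/2) = (4 - 6)/10 = -0.200000.
Step 4: Exact two-sided p-value (enumerate n! = 120 permutations of y under H0): p = 0.816667.
Step 5: alpha = 0.05. fail to reject H0.

tau_b = -0.2000 (C=4, D=6), p = 0.816667, fail to reject H0.


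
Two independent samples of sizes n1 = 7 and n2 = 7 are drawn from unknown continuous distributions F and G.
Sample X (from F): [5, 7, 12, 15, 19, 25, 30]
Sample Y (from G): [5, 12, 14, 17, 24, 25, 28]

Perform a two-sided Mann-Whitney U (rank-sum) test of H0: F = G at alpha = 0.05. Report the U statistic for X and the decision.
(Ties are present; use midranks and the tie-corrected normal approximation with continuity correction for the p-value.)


Step 1: Combine and sort all 14 observations; assign midranks.
sorted (value, group): (5,X), (5,Y), (7,X), (12,X), (12,Y), (14,Y), (15,X), (17,Y), (19,X), (24,Y), (25,X), (25,Y), (28,Y), (30,X)
ranks: 5->1.5, 5->1.5, 7->3, 12->4.5, 12->4.5, 14->6, 15->7, 17->8, 19->9, 24->10, 25->11.5, 25->11.5, 28->13, 30->14
Step 2: Rank sum for X: R1 = 1.5 + 3 + 4.5 + 7 + 9 + 11.5 + 14 = 50.5.
Step 3: U_X = R1 - n1(n1+1)/2 = 50.5 - 7*8/2 = 50.5 - 28 = 22.5.
       U_Y = n1*n2 - U_X = 49 - 22.5 = 26.5.
Step 4: Ties are present, so use the tie-corrected normal approximation (with continuity correction) for the p-value.
Step 5: p-value = 0.847509; compare to alpha = 0.05. fail to reject H0.

U_X = 22.5, p = 0.847509, fail to reject H0 at alpha = 0.05.


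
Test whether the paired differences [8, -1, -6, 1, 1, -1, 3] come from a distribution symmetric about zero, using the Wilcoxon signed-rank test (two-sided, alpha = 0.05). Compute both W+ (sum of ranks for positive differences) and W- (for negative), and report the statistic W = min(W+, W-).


Step 1: Drop any zero differences (none here) and take |d_i|.
|d| = [8, 1, 6, 1, 1, 1, 3]
Step 2: Midrank |d_i| (ties get averaged ranks).
ranks: |8|->7, |1|->2.5, |6|->6, |1|->2.5, |1|->2.5, |1|->2.5, |3|->5
Step 3: Attach original signs; sum ranks with positive sign and with negative sign.
W+ = 7 + 2.5 + 2.5 + 5 = 17
W- = 2.5 + 6 + 2.5 = 11
(Check: W+ + W- = 28 should equal n(n+1)/2 = 28.)
Step 4: Test statistic W = min(W+, W-) = 11.
Step 5: Ties in |d|, so use the tie-corrected normal approximation.
        E[W] = n(n+1)/4 = 7*8/4 = 14.
        Tie groups: |d|=1 (t=4); sum(t^3 - t) = 60.
        Var[W] = n(n+1)(2n+1)/24 - sum(t^3-t)/48 = 840/24 - 60/48 = 33.75.
        z = (W - E[W]) / sqrt(Var[W]) = (11 - 14) / 5.8095 = -0.5164.
        Two-sided p = 2*Phi(z) = 0.605577.
Step 6: alpha = 0.05. fail to reject H0.

W+ = 17, W- = 11, W = min = 11, p = 0.605577, fail to reject H0.


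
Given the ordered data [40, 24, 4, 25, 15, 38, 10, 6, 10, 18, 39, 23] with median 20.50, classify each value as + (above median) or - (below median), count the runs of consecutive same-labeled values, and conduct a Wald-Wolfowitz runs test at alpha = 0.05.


Step 1: Compute median = 20.50; label A = above, B = below.
Labels in order: AABABABBBBAA  (n_A = 6, n_B = 6)
Step 2: Count runs R = 7.
Step 3: Under H0 (random ordering), E[R] = 2*n_A*n_B/(n_A+n_B) + 1 = 2*6*6/12 + 1 = 7.0000.
        Var[R] = 2*n_A*n_B*(2*n_A*n_B - n_A - n_B) / ((n_A+n_B)^2 * (n_A+n_B-1)) = 4320/1584 = 2.7273.
        SD[R] = 1.6514.
Step 4: R = E[R], so z = 0 with no continuity correction.
Step 5: Two-sided p-value via normal approximation = 2*(1 - Phi(|z|)) = 1.000000.
Step 6: alpha = 0.05. fail to reject H0.

R = 7, z = 0.0000, p = 1.000000, fail to reject H0.


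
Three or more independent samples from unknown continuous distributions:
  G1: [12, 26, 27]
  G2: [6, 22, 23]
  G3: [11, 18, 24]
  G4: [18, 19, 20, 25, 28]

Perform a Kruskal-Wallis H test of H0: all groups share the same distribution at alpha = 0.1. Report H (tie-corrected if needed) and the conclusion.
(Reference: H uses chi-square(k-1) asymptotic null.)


Step 1: Combine all N = 14 observations and assign midranks.
sorted (value, group, rank): (6,G2,1), (11,G3,2), (12,G1,3), (18,G3,4.5), (18,G4,4.5), (19,G4,6), (20,G4,7), (22,G2,8), (23,G2,9), (24,G3,10), (25,G4,11), (26,G1,12), (27,G1,13), (28,G4,14)
Step 2: Sum ranks within each group.
R_1 = 28 (n_1 = 3)
R_2 = 18 (n_2 = 3)
R_3 = 16.5 (n_3 = 3)
R_4 = 42.5 (n_4 = 5)
Step 3: H = 12/(N(N+1)) * sum(R_i^2/n_i) - 3(N+1)
     = 12/(14*15) * (28^2/3 + 18^2/3 + 16.5^2/3 + 42.5^2/5) - 3*15
     = 0.057143 * 821.333 - 45
     = 1.933333.
Step 4: Ties present; correction factor C = 1 - 6/(14^3 - 14) = 0.997802. Corrected H = 1.933333 / 0.997802 = 1.937592.
Step 5: Under H0, H ~ chi^2(3); p-value = 0.585460.
Step 6: alpha = 0.1. fail to reject H0.

H = 1.9376, df = 3, p = 0.585460, fail to reject H0.


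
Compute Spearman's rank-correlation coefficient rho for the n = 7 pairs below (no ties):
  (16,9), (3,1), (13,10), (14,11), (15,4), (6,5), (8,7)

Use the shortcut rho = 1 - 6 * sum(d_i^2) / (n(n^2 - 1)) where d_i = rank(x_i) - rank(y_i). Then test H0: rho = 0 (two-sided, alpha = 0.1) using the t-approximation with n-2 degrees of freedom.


Step 1: Rank x and y separately (midranks; no ties here).
rank(x): 16->7, 3->1, 13->4, 14->5, 15->6, 6->2, 8->3
rank(y): 9->5, 1->1, 10->6, 11->7, 4->2, 5->3, 7->4
Step 2: d_i = R_x(i) - R_y(i); compute d_i^2.
  (7-5)^2=4, (1-1)^2=0, (4-6)^2=4, (5-7)^2=4, (6-2)^2=16, (2-3)^2=1, (3-4)^2=1
sum(d^2) = 30.
Step 3: rho = 1 - 6*30 / (7*(7^2 - 1)) = 1 - 180/336 = 0.464286.
Step 4: Under H0, t = rho * sqrt((n-2)/(1-rho^2)) = 1.1722 ~ t(5).
Step 5: Two-sided p-value from the t-distribution with 5 df = 0.293934.
Step 6: alpha = 0.1. fail to reject H0.

rho = 0.4643, p = 0.293934, fail to reject H0 at alpha = 0.1.


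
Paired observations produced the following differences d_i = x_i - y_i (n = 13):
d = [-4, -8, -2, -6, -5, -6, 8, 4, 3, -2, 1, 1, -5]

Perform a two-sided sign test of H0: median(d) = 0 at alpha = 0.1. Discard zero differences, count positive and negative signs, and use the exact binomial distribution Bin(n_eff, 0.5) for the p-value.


Step 1: Discard zero differences. Original n = 13; n_eff = number of nonzero differences = 13.
Nonzero differences (with sign): -4, -8, -2, -6, -5, -6, +8, +4, +3, -2, +1, +1, -5
Step 2: Count signs: positive = 5, negative = 8.
Step 3: Under H0: P(positive) = 0.5, so the number of positives S ~ Bin(13, 0.5).
Step 4: Two-sided exact p-value = sum of Bin(13,0.5) probabilities at or below the observed probability = 0.581055.
Step 5: alpha = 0.1. fail to reject H0.

n_eff = 13, pos = 5, neg = 8, p = 0.581055, fail to reject H0.


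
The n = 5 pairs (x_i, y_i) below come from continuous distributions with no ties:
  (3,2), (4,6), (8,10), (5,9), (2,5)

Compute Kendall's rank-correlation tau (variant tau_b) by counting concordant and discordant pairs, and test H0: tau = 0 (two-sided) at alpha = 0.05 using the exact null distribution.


Step 1: Enumerate the 10 unordered pairs (i,j) with i<j and classify each by sign(x_j-x_i) * sign(y_j-y_i).
  (1,2):dx=+1,dy=+4->C; (1,3):dx=+5,dy=+8->C; (1,4):dx=+2,dy=+7->C; (1,5):dx=-1,dy=+3->D
  (2,3):dx=+4,dy=+4->C; (2,4):dx=+1,dy=+3->C; (2,5):dx=-2,dy=-1->C; (3,4):dx=-3,dy=-1->C
  (3,5):dx=-6,dy=-5->C; (4,5):dx=-3,dy=-4->C
Step 2: C = 9, D = 1, total pairs = 10.
Step 3: tau = (C - D)/(n(n-1)/2) = (9 - 1)/10 = 0.800000.
Step 4: Exact two-sided p-value (enumerate n! = 120 permutations of y under H0): p = 0.083333.
Step 5: alpha = 0.05. fail to reject H0.

tau_b = 0.8000 (C=9, D=1), p = 0.083333, fail to reject H0.


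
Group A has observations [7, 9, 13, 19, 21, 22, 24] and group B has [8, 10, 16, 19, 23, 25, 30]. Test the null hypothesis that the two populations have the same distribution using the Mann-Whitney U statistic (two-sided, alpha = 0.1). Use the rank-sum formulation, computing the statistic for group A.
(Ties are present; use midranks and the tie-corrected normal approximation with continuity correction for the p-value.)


Step 1: Combine and sort all 14 observations; assign midranks.
sorted (value, group): (7,X), (8,Y), (9,X), (10,Y), (13,X), (16,Y), (19,X), (19,Y), (21,X), (22,X), (23,Y), (24,X), (25,Y), (30,Y)
ranks: 7->1, 8->2, 9->3, 10->4, 13->5, 16->6, 19->7.5, 19->7.5, 21->9, 22->10, 23->11, 24->12, 25->13, 30->14
Step 2: Rank sum for X: R1 = 1 + 3 + 5 + 7.5 + 9 + 10 + 12 = 47.5.
Step 3: U_X = R1 - n1(n1+1)/2 = 47.5 - 7*8/2 = 47.5 - 28 = 19.5.
       U_Y = n1*n2 - U_X = 49 - 19.5 = 29.5.
Step 4: Ties are present, so use the tie-corrected normal approximation (with continuity correction) for the p-value.
Step 5: p-value = 0.564871; compare to alpha = 0.1. fail to reject H0.

U_X = 19.5, p = 0.564871, fail to reject H0 at alpha = 0.1.


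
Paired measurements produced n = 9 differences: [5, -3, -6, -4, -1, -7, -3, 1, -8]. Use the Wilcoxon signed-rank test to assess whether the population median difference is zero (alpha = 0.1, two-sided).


Step 1: Drop any zero differences (none here) and take |d_i|.
|d| = [5, 3, 6, 4, 1, 7, 3, 1, 8]
Step 2: Midrank |d_i| (ties get averaged ranks).
ranks: |5|->6, |3|->3.5, |6|->7, |4|->5, |1|->1.5, |7|->8, |3|->3.5, |1|->1.5, |8|->9
Step 3: Attach original signs; sum ranks with positive sign and with negative sign.
W+ = 6 + 1.5 = 7.5
W- = 3.5 + 7 + 5 + 1.5 + 8 + 3.5 + 9 = 37.5
(Check: W+ + W- = 45 should equal n(n+1)/2 = 45.)
Step 4: Test statistic W = min(W+, W-) = 7.5.
Step 5: Ties in |d|, so use the tie-corrected normal approximation.
        E[W] = n(n+1)/4 = 9*10/4 = 22.5.
        Tie groups: |d|=1 (t=2), |d|=3 (t=2); sum(t^3 - t) = 12.
        Var[W] = n(n+1)(2n+1)/24 - sum(t^3-t)/48 = 1710/24 - 12/48 = 71.
        z = (W - E[W]) / sqrt(Var[W]) = (7.5 - 22.5) / 8.4261 = -1.7802.
        Two-sided p = 2*Phi(z) = 0.075048.
Step 6: alpha = 0.1. reject H0.

W+ = 7.5, W- = 37.5, W = min = 7.5, p = 0.075048, reject H0.


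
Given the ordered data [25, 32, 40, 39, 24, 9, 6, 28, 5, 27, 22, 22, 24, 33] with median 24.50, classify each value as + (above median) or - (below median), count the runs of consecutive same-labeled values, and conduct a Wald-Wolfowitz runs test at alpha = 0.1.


Step 1: Compute median = 24.50; label A = above, B = below.
Labels in order: AAAABBBABABBBA  (n_A = 7, n_B = 7)
Step 2: Count runs R = 7.
Step 3: Under H0 (random ordering), E[R] = 2*n_A*n_B/(n_A+n_B) + 1 = 2*7*7/14 + 1 = 8.0000.
        Var[R] = 2*n_A*n_B*(2*n_A*n_B - n_A - n_B) / ((n_A+n_B)^2 * (n_A+n_B-1)) = 8232/2548 = 3.2308.
        SD[R] = 1.7974.
Step 4: Continuity-corrected z = (R + 0.5 - E[R]) / SD[R] = (7 + 0.5 - 8.0000) / 1.7974 = -0.2782.
Step 5: Two-sided p-value via normal approximation = 2*(1 - Phi(|z|)) = 0.780879.
Step 6: alpha = 0.1. fail to reject H0.

R = 7, z = -0.2782, p = 0.780879, fail to reject H0.


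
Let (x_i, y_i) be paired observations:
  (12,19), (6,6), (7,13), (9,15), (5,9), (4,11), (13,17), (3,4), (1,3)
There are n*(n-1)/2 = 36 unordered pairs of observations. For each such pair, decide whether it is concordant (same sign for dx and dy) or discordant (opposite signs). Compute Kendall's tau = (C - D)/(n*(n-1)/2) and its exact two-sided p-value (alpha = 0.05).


Step 1: Enumerate the 36 unordered pairs (i,j) with i<j and classify each by sign(x_j-x_i) * sign(y_j-y_i).
  (1,2):dx=-6,dy=-13->C; (1,3):dx=-5,dy=-6->C; (1,4):dx=-3,dy=-4->C; (1,5):dx=-7,dy=-10->C
  (1,6):dx=-8,dy=-8->C; (1,7):dx=+1,dy=-2->D; (1,8):dx=-9,dy=-15->C; (1,9):dx=-11,dy=-16->C
  (2,3):dx=+1,dy=+7->C; (2,4):dx=+3,dy=+9->C; (2,5):dx=-1,dy=+3->D; (2,6):dx=-2,dy=+5->D
  (2,7):dx=+7,dy=+11->C; (2,8):dx=-3,dy=-2->C; (2,9):dx=-5,dy=-3->C; (3,4):dx=+2,dy=+2->C
  (3,5):dx=-2,dy=-4->C; (3,6):dx=-3,dy=-2->C; (3,7):dx=+6,dy=+4->C; (3,8):dx=-4,dy=-9->C
  (3,9):dx=-6,dy=-10->C; (4,5):dx=-4,dy=-6->C; (4,6):dx=-5,dy=-4->C; (4,7):dx=+4,dy=+2->C
  (4,8):dx=-6,dy=-11->C; (4,9):dx=-8,dy=-12->C; (5,6):dx=-1,dy=+2->D; (5,7):dx=+8,dy=+8->C
  (5,8):dx=-2,dy=-5->C; (5,9):dx=-4,dy=-6->C; (6,7):dx=+9,dy=+6->C; (6,8):dx=-1,dy=-7->C
  (6,9):dx=-3,dy=-8->C; (7,8):dx=-10,dy=-13->C; (7,9):dx=-12,dy=-14->C; (8,9):dx=-2,dy=-1->C
Step 2: C = 32, D = 4, total pairs = 36.
Step 3: tau = (C - D)/(n(n-1)/2) = (32 - 4)/36 = 0.777778.
Step 4: Exact two-sided p-value (enumerate n! = 362880 permutations of y under H0): p = 0.002425.
Step 5: alpha = 0.05. reject H0.

tau_b = 0.7778 (C=32, D=4), p = 0.002425, reject H0.


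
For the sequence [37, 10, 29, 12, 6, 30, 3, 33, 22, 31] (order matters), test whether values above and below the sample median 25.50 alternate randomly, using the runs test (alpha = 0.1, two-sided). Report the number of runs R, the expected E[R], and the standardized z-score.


Step 1: Compute median = 25.50; label A = above, B = below.
Labels in order: ABABBABABA  (n_A = 5, n_B = 5)
Step 2: Count runs R = 9.
Step 3: Under H0 (random ordering), E[R] = 2*n_A*n_B/(n_A+n_B) + 1 = 2*5*5/10 + 1 = 6.0000.
        Var[R] = 2*n_A*n_B*(2*n_A*n_B - n_A - n_B) / ((n_A+n_B)^2 * (n_A+n_B-1)) = 2000/900 = 2.2222.
        SD[R] = 1.4907.
Step 4: Continuity-corrected z = (R - 0.5 - E[R]) / SD[R] = (9 - 0.5 - 6.0000) / 1.4907 = 1.6771.
Step 5: Two-sided p-value via normal approximation = 2*(1 - Phi(|z|)) = 0.093533.
Step 6: alpha = 0.1. reject H0.

R = 9, z = 1.6771, p = 0.093533, reject H0.


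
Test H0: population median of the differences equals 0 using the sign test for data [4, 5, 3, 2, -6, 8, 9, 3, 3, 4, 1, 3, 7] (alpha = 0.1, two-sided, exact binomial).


Step 1: Discard zero differences. Original n = 13; n_eff = number of nonzero differences = 13.
Nonzero differences (with sign): +4, +5, +3, +2, -6, +8, +9, +3, +3, +4, +1, +3, +7
Step 2: Count signs: positive = 12, negative = 1.
Step 3: Under H0: P(positive) = 0.5, so the number of positives S ~ Bin(13, 0.5).
Step 4: Two-sided exact p-value = sum of Bin(13,0.5) probabilities at or below the observed probability = 0.003418.
Step 5: alpha = 0.1. reject H0.

n_eff = 13, pos = 12, neg = 1, p = 0.003418, reject H0.


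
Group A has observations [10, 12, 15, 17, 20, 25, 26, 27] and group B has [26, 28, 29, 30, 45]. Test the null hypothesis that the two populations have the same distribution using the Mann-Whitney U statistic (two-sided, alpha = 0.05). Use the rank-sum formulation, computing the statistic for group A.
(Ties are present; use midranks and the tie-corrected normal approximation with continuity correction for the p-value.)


Step 1: Combine and sort all 13 observations; assign midranks.
sorted (value, group): (10,X), (12,X), (15,X), (17,X), (20,X), (25,X), (26,X), (26,Y), (27,X), (28,Y), (29,Y), (30,Y), (45,Y)
ranks: 10->1, 12->2, 15->3, 17->4, 20->5, 25->6, 26->7.5, 26->7.5, 27->9, 28->10, 29->11, 30->12, 45->13
Step 2: Rank sum for X: R1 = 1 + 2 + 3 + 4 + 5 + 6 + 7.5 + 9 = 37.5.
Step 3: U_X = R1 - n1(n1+1)/2 = 37.5 - 8*9/2 = 37.5 - 36 = 1.5.
       U_Y = n1*n2 - U_X = 40 - 1.5 = 38.5.
Step 4: Ties are present, so use the tie-corrected normal approximation (with continuity correction) for the p-value.
Step 5: p-value = 0.008326; compare to alpha = 0.05. reject H0.

U_X = 1.5, p = 0.008326, reject H0 at alpha = 0.05.


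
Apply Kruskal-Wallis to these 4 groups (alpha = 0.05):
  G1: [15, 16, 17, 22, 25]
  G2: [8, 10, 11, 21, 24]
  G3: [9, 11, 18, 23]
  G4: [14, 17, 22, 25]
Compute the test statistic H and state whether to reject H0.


Step 1: Combine all N = 18 observations and assign midranks.
sorted (value, group, rank): (8,G2,1), (9,G3,2), (10,G2,3), (11,G2,4.5), (11,G3,4.5), (14,G4,6), (15,G1,7), (16,G1,8), (17,G1,9.5), (17,G4,9.5), (18,G3,11), (21,G2,12), (22,G1,13.5), (22,G4,13.5), (23,G3,15), (24,G2,16), (25,G1,17.5), (25,G4,17.5)
Step 2: Sum ranks within each group.
R_1 = 55.5 (n_1 = 5)
R_2 = 36.5 (n_2 = 5)
R_3 = 32.5 (n_3 = 4)
R_4 = 46.5 (n_4 = 4)
Step 3: H = 12/(N(N+1)) * sum(R_i^2/n_i) - 3(N+1)
     = 12/(18*19) * (55.5^2/5 + 36.5^2/5 + 32.5^2/4 + 46.5^2/4) - 3*19
     = 0.035088 * 1687.12 - 57
     = 2.197368.
Step 4: Ties present; correction factor C = 1 - 24/(18^3 - 18) = 0.995872. Corrected H = 2.197368 / 0.995872 = 2.206477.
Step 5: Under H0, H ~ chi^2(3); p-value = 0.530674.
Step 6: alpha = 0.05. fail to reject H0.

H = 2.2065, df = 3, p = 0.530674, fail to reject H0.


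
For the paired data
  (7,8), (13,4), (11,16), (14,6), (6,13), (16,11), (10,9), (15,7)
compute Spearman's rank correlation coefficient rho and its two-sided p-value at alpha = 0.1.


Step 1: Rank x and y separately (midranks; no ties here).
rank(x): 7->2, 13->5, 11->4, 14->6, 6->1, 16->8, 10->3, 15->7
rank(y): 8->4, 4->1, 16->8, 6->2, 13->7, 11->6, 9->5, 7->3
Step 2: d_i = R_x(i) - R_y(i); compute d_i^2.
  (2-4)^2=4, (5-1)^2=16, (4-8)^2=16, (6-2)^2=16, (1-7)^2=36, (8-6)^2=4, (3-5)^2=4, (7-3)^2=16
sum(d^2) = 112.
Step 3: rho = 1 - 6*112 / (8*(8^2 - 1)) = 1 - 672/504 = -0.333333.
Step 4: Under H0, t = rho * sqrt((n-2)/(1-rho^2)) = -0.8660 ~ t(6).
Step 5: Two-sided p-value from the t-distribution with 6 df = 0.419753.
Step 6: alpha = 0.1. fail to reject H0.

rho = -0.3333, p = 0.419753, fail to reject H0 at alpha = 0.1.


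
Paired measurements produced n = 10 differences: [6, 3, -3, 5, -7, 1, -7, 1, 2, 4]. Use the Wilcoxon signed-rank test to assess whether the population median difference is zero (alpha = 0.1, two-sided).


Step 1: Drop any zero differences (none here) and take |d_i|.
|d| = [6, 3, 3, 5, 7, 1, 7, 1, 2, 4]
Step 2: Midrank |d_i| (ties get averaged ranks).
ranks: |6|->8, |3|->4.5, |3|->4.5, |5|->7, |7|->9.5, |1|->1.5, |7|->9.5, |1|->1.5, |2|->3, |4|->6
Step 3: Attach original signs; sum ranks with positive sign and with negative sign.
W+ = 8 + 4.5 + 7 + 1.5 + 1.5 + 3 + 6 = 31.5
W- = 4.5 + 9.5 + 9.5 = 23.5
(Check: W+ + W- = 55 should equal n(n+1)/2 = 55.)
Step 4: Test statistic W = min(W+, W-) = 23.5.
Step 5: Ties in |d|, so use the tie-corrected normal approximation.
        E[W] = n(n+1)/4 = 10*11/4 = 27.5.
        Tie groups: |d|=1 (t=2), |d|=3 (t=2), |d|=7 (t=2); sum(t^3 - t) = 18.
        Var[W] = n(n+1)(2n+1)/24 - sum(t^3-t)/48 = 2310/24 - 18/48 = 95.875.
        z = (W - E[W]) / sqrt(Var[W]) = (23.5 - 27.5) / 9.7916 = -0.4085.
        Two-sided p = 2*Phi(z) = 0.682896.
Step 6: alpha = 0.1. fail to reject H0.

W+ = 31.5, W- = 23.5, W = min = 23.5, p = 0.682896, fail to reject H0.


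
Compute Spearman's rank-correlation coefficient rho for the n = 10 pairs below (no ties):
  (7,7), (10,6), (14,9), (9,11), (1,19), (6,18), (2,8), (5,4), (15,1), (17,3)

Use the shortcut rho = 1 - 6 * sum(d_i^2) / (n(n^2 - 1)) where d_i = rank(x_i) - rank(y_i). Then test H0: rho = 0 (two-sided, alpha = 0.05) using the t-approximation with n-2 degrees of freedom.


Step 1: Rank x and y separately (midranks; no ties here).
rank(x): 7->5, 10->7, 14->8, 9->6, 1->1, 6->4, 2->2, 5->3, 15->9, 17->10
rank(y): 7->5, 6->4, 9->7, 11->8, 19->10, 18->9, 8->6, 4->3, 1->1, 3->2
Step 2: d_i = R_x(i) - R_y(i); compute d_i^2.
  (5-5)^2=0, (7-4)^2=9, (8-7)^2=1, (6-8)^2=4, (1-10)^2=81, (4-9)^2=25, (2-6)^2=16, (3-3)^2=0, (9-1)^2=64, (10-2)^2=64
sum(d^2) = 264.
Step 3: rho = 1 - 6*264 / (10*(10^2 - 1)) = 1 - 1584/990 = -0.600000.
Step 4: Under H0, t = rho * sqrt((n-2)/(1-rho^2)) = -2.1213 ~ t(8).
Step 5: Two-sided p-value from the t-distribution with 8 df = 0.066688.
Step 6: alpha = 0.05. fail to reject H0.

rho = -0.6000, p = 0.066688, fail to reject H0 at alpha = 0.05.


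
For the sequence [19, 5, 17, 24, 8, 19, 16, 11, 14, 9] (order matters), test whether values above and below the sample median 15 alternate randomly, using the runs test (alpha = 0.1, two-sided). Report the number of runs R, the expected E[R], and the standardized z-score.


Step 1: Compute median = 15; label A = above, B = below.
Labels in order: ABAABAABBB  (n_A = 5, n_B = 5)
Step 2: Count runs R = 6.
Step 3: Under H0 (random ordering), E[R] = 2*n_A*n_B/(n_A+n_B) + 1 = 2*5*5/10 + 1 = 6.0000.
        Var[R] = 2*n_A*n_B*(2*n_A*n_B - n_A - n_B) / ((n_A+n_B)^2 * (n_A+n_B-1)) = 2000/900 = 2.2222.
        SD[R] = 1.4907.
Step 4: R = E[R], so z = 0 with no continuity correction.
Step 5: Two-sided p-value via normal approximation = 2*(1 - Phi(|z|)) = 1.000000.
Step 6: alpha = 0.1. fail to reject H0.

R = 6, z = 0.0000, p = 1.000000, fail to reject H0.


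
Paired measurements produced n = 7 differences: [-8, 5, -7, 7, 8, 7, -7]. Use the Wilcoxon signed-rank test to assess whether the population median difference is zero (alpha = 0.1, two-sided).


Step 1: Drop any zero differences (none here) and take |d_i|.
|d| = [8, 5, 7, 7, 8, 7, 7]
Step 2: Midrank |d_i| (ties get averaged ranks).
ranks: |8|->6.5, |5|->1, |7|->3.5, |7|->3.5, |8|->6.5, |7|->3.5, |7|->3.5
Step 3: Attach original signs; sum ranks with positive sign and with negative sign.
W+ = 1 + 3.5 + 6.5 + 3.5 = 14.5
W- = 6.5 + 3.5 + 3.5 = 13.5
(Check: W+ + W- = 28 should equal n(n+1)/2 = 28.)
Step 4: Test statistic W = min(W+, W-) = 13.5.
Step 5: Ties in |d|, so use the tie-corrected normal approximation.
        E[W] = n(n+1)/4 = 7*8/4 = 14.
        Tie groups: |d|=7 (t=4), |d|=8 (t=2); sum(t^3 - t) = 66.
        Var[W] = n(n+1)(2n+1)/24 - sum(t^3-t)/48 = 840/24 - 66/48 = 33.625.
        z = (W - E[W]) / sqrt(Var[W]) = (13.5 - 14) / 5.7987 = -0.0862.
        Two-sided p = 2*Phi(z) = 0.931287.
Step 6: alpha = 0.1. fail to reject H0.

W+ = 14.5, W- = 13.5, W = min = 13.5, p = 0.931287, fail to reject H0.


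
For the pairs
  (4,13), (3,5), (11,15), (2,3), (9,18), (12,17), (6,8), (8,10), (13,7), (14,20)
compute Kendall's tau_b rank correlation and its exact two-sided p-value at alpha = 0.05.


Step 1: Enumerate the 45 unordered pairs (i,j) with i<j and classify each by sign(x_j-x_i) * sign(y_j-y_i).
  (1,2):dx=-1,dy=-8->C; (1,3):dx=+7,dy=+2->C; (1,4):dx=-2,dy=-10->C; (1,5):dx=+5,dy=+5->C
  (1,6):dx=+8,dy=+4->C; (1,7):dx=+2,dy=-5->D; (1,8):dx=+4,dy=-3->D; (1,9):dx=+9,dy=-6->D
  (1,10):dx=+10,dy=+7->C; (2,3):dx=+8,dy=+10->C; (2,4):dx=-1,dy=-2->C; (2,5):dx=+6,dy=+13->C
  (2,6):dx=+9,dy=+12->C; (2,7):dx=+3,dy=+3->C; (2,8):dx=+5,dy=+5->C; (2,9):dx=+10,dy=+2->C
  (2,10):dx=+11,dy=+15->C; (3,4):dx=-9,dy=-12->C; (3,5):dx=-2,dy=+3->D; (3,6):dx=+1,dy=+2->C
  (3,7):dx=-5,dy=-7->C; (3,8):dx=-3,dy=-5->C; (3,9):dx=+2,dy=-8->D; (3,10):dx=+3,dy=+5->C
  (4,5):dx=+7,dy=+15->C; (4,6):dx=+10,dy=+14->C; (4,7):dx=+4,dy=+5->C; (4,8):dx=+6,dy=+7->C
  (4,9):dx=+11,dy=+4->C; (4,10):dx=+12,dy=+17->C; (5,6):dx=+3,dy=-1->D; (5,7):dx=-3,dy=-10->C
  (5,8):dx=-1,dy=-8->C; (5,9):dx=+4,dy=-11->D; (5,10):dx=+5,dy=+2->C; (6,7):dx=-6,dy=-9->C
  (6,8):dx=-4,dy=-7->C; (6,9):dx=+1,dy=-10->D; (6,10):dx=+2,dy=+3->C; (7,8):dx=+2,dy=+2->C
  (7,9):dx=+7,dy=-1->D; (7,10):dx=+8,dy=+12->C; (8,9):dx=+5,dy=-3->D; (8,10):dx=+6,dy=+10->C
  (9,10):dx=+1,dy=+13->C
Step 2: C = 35, D = 10, total pairs = 45.
Step 3: tau = (C - D)/(n(n-1)/2) = (35 - 10)/45 = 0.555556.
Step 4: Exact two-sided p-value (enumerate n! = 3628800 permutations of y under H0): p = 0.028609.
Step 5: alpha = 0.05. reject H0.

tau_b = 0.5556 (C=35, D=10), p = 0.028609, reject H0.


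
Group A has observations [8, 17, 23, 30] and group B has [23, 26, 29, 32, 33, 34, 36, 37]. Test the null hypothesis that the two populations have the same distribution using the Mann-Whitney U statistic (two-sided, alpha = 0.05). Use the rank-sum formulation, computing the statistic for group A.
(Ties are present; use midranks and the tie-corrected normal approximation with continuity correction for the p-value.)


Step 1: Combine and sort all 12 observations; assign midranks.
sorted (value, group): (8,X), (17,X), (23,X), (23,Y), (26,Y), (29,Y), (30,X), (32,Y), (33,Y), (34,Y), (36,Y), (37,Y)
ranks: 8->1, 17->2, 23->3.5, 23->3.5, 26->5, 29->6, 30->7, 32->8, 33->9, 34->10, 36->11, 37->12
Step 2: Rank sum for X: R1 = 1 + 2 + 3.5 + 7 = 13.5.
Step 3: U_X = R1 - n1(n1+1)/2 = 13.5 - 4*5/2 = 13.5 - 10 = 3.5.
       U_Y = n1*n2 - U_X = 32 - 3.5 = 28.5.
Step 4: Ties are present, so use the tie-corrected normal approximation (with continuity correction) for the p-value.
Step 5: p-value = 0.041184; compare to alpha = 0.05. reject H0.

U_X = 3.5, p = 0.041184, reject H0 at alpha = 0.05.


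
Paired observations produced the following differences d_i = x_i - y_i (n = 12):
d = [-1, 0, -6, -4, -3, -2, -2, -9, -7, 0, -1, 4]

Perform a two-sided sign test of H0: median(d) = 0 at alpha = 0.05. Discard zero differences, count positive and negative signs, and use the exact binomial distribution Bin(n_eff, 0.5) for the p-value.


Step 1: Discard zero differences. Original n = 12; n_eff = number of nonzero differences = 10.
Nonzero differences (with sign): -1, -6, -4, -3, -2, -2, -9, -7, -1, +4
Step 2: Count signs: positive = 1, negative = 9.
Step 3: Under H0: P(positive) = 0.5, so the number of positives S ~ Bin(10, 0.5).
Step 4: Two-sided exact p-value = sum of Bin(10,0.5) probabilities at or below the observed probability = 0.021484.
Step 5: alpha = 0.05. reject H0.

n_eff = 10, pos = 1, neg = 9, p = 0.021484, reject H0.


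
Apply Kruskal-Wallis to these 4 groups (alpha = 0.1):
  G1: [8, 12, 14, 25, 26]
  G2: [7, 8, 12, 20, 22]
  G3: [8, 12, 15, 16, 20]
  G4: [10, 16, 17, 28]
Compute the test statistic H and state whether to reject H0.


Step 1: Combine all N = 19 observations and assign midranks.
sorted (value, group, rank): (7,G2,1), (8,G1,3), (8,G2,3), (8,G3,3), (10,G4,5), (12,G1,7), (12,G2,7), (12,G3,7), (14,G1,9), (15,G3,10), (16,G3,11.5), (16,G4,11.5), (17,G4,13), (20,G2,14.5), (20,G3,14.5), (22,G2,16), (25,G1,17), (26,G1,18), (28,G4,19)
Step 2: Sum ranks within each group.
R_1 = 54 (n_1 = 5)
R_2 = 41.5 (n_2 = 5)
R_3 = 46 (n_3 = 5)
R_4 = 48.5 (n_4 = 4)
Step 3: H = 12/(N(N+1)) * sum(R_i^2/n_i) - 3(N+1)
     = 12/(19*20) * (54^2/5 + 41.5^2/5 + 46^2/5 + 48.5^2/4) - 3*20
     = 0.031579 * 1938.91 - 60
     = 1.228816.
Step 4: Ties present; correction factor C = 1 - 60/(19^3 - 19) = 0.991228. Corrected H = 1.228816 / 0.991228 = 1.239690.
Step 5: Under H0, H ~ chi^2(3); p-value = 0.743502.
Step 6: alpha = 0.1. fail to reject H0.

H = 1.2397, df = 3, p = 0.743502, fail to reject H0.


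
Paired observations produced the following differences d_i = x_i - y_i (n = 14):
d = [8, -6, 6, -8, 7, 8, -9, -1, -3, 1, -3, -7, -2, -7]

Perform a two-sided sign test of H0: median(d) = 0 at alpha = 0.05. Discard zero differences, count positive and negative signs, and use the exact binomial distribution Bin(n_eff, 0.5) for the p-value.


Step 1: Discard zero differences. Original n = 14; n_eff = number of nonzero differences = 14.
Nonzero differences (with sign): +8, -6, +6, -8, +7, +8, -9, -1, -3, +1, -3, -7, -2, -7
Step 2: Count signs: positive = 5, negative = 9.
Step 3: Under H0: P(positive) = 0.5, so the number of positives S ~ Bin(14, 0.5).
Step 4: Two-sided exact p-value = sum of Bin(14,0.5) probabilities at or below the observed probability = 0.423950.
Step 5: alpha = 0.05. fail to reject H0.

n_eff = 14, pos = 5, neg = 9, p = 0.423950, fail to reject H0.


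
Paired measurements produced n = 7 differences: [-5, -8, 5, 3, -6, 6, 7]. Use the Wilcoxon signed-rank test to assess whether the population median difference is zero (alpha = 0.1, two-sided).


Step 1: Drop any zero differences (none here) and take |d_i|.
|d| = [5, 8, 5, 3, 6, 6, 7]
Step 2: Midrank |d_i| (ties get averaged ranks).
ranks: |5|->2.5, |8|->7, |5|->2.5, |3|->1, |6|->4.5, |6|->4.5, |7|->6
Step 3: Attach original signs; sum ranks with positive sign and with negative sign.
W+ = 2.5 + 1 + 4.5 + 6 = 14
W- = 2.5 + 7 + 4.5 = 14
(Check: W+ + W- = 28 should equal n(n+1)/2 = 28.)
Step 4: Test statistic W = min(W+, W-) = 14.
Step 5: Ties in |d|, so use the tie-corrected normal approximation.
        E[W] = n(n+1)/4 = 7*8/4 = 14.
        Tie groups: |d|=5 (t=2), |d|=6 (t=2); sum(t^3 - t) = 12.
        Var[W] = n(n+1)(2n+1)/24 - sum(t^3-t)/48 = 840/24 - 12/48 = 34.75.
        z = (W - E[W]) / sqrt(Var[W]) = (14 - 14) / 5.8949 = 0.0000.
        Two-sided p = 2*Phi(z) = 1.000000.
Step 6: alpha = 0.1. fail to reject H0.

W+ = 14, W- = 14, W = min = 14, p = 1.000000, fail to reject H0.


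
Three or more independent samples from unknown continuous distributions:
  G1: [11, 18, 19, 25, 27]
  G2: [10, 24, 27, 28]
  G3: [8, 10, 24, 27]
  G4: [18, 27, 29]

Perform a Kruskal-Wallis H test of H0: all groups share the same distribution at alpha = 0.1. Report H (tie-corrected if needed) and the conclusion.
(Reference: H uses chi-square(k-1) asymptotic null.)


Step 1: Combine all N = 16 observations and assign midranks.
sorted (value, group, rank): (8,G3,1), (10,G2,2.5), (10,G3,2.5), (11,G1,4), (18,G1,5.5), (18,G4,5.5), (19,G1,7), (24,G2,8.5), (24,G3,8.5), (25,G1,10), (27,G1,12.5), (27,G2,12.5), (27,G3,12.5), (27,G4,12.5), (28,G2,15), (29,G4,16)
Step 2: Sum ranks within each group.
R_1 = 39 (n_1 = 5)
R_2 = 38.5 (n_2 = 4)
R_3 = 24.5 (n_3 = 4)
R_4 = 34 (n_4 = 3)
Step 3: H = 12/(N(N+1)) * sum(R_i^2/n_i) - 3(N+1)
     = 12/(16*17) * (39^2/5 + 38.5^2/4 + 24.5^2/4 + 34^2/3) - 3*17
     = 0.044118 * 1210.16 - 51
     = 2.389338.
Step 4: Ties present; correction factor C = 1 - 78/(16^3 - 16) = 0.980882. Corrected H = 2.389338 / 0.980882 = 2.435907.
Step 5: Under H0, H ~ chi^2(3); p-value = 0.486986.
Step 6: alpha = 0.1. fail to reject H0.

H = 2.4359, df = 3, p = 0.486986, fail to reject H0.


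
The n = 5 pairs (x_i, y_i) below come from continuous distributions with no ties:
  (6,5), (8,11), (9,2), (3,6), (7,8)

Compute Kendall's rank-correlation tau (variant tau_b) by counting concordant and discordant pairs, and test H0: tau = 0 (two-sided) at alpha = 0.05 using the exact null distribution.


Step 1: Enumerate the 10 unordered pairs (i,j) with i<j and classify each by sign(x_j-x_i) * sign(y_j-y_i).
  (1,2):dx=+2,dy=+6->C; (1,3):dx=+3,dy=-3->D; (1,4):dx=-3,dy=+1->D; (1,5):dx=+1,dy=+3->C
  (2,3):dx=+1,dy=-9->D; (2,4):dx=-5,dy=-5->C; (2,5):dx=-1,dy=-3->C; (3,4):dx=-6,dy=+4->D
  (3,5):dx=-2,dy=+6->D; (4,5):dx=+4,dy=+2->C
Step 2: C = 5, D = 5, total pairs = 10.
Step 3: tau = (C - D)/(n(n-1)/2) = (5 - 5)/10 = 0.000000.
Step 4: Exact two-sided p-value (enumerate n! = 120 permutations of y under H0): p = 1.000000.
Step 5: alpha = 0.05. fail to reject H0.

tau_b = 0.0000 (C=5, D=5), p = 1.000000, fail to reject H0.


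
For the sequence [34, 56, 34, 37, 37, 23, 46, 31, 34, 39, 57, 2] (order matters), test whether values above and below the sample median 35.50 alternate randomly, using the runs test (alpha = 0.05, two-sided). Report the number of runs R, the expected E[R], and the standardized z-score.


Step 1: Compute median = 35.50; label A = above, B = below.
Labels in order: BABAABABBAAB  (n_A = 6, n_B = 6)
Step 2: Count runs R = 9.
Step 3: Under H0 (random ordering), E[R] = 2*n_A*n_B/(n_A+n_B) + 1 = 2*6*6/12 + 1 = 7.0000.
        Var[R] = 2*n_A*n_B*(2*n_A*n_B - n_A - n_B) / ((n_A+n_B)^2 * (n_A+n_B-1)) = 4320/1584 = 2.7273.
        SD[R] = 1.6514.
Step 4: Continuity-corrected z = (R - 0.5 - E[R]) / SD[R] = (9 - 0.5 - 7.0000) / 1.6514 = 0.9083.
Step 5: Two-sided p-value via normal approximation = 2*(1 - Phi(|z|)) = 0.363722.
Step 6: alpha = 0.05. fail to reject H0.

R = 9, z = 0.9083, p = 0.363722, fail to reject H0.


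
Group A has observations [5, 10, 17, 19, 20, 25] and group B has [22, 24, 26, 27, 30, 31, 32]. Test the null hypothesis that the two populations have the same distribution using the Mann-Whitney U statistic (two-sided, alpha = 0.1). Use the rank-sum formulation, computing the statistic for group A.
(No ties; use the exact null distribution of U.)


Step 1: Combine and sort all 13 observations; assign midranks.
sorted (value, group): (5,X), (10,X), (17,X), (19,X), (20,X), (22,Y), (24,Y), (25,X), (26,Y), (27,Y), (30,Y), (31,Y), (32,Y)
ranks: 5->1, 10->2, 17->3, 19->4, 20->5, 22->6, 24->7, 25->8, 26->9, 27->10, 30->11, 31->12, 32->13
Step 2: Rank sum for X: R1 = 1 + 2 + 3 + 4 + 5 + 8 = 23.
Step 3: U_X = R1 - n1(n1+1)/2 = 23 - 6*7/2 = 23 - 21 = 2.
       U_Y = n1*n2 - U_X = 42 - 2 = 40.
Step 4: No ties, so the exact null distribution of U (based on enumerating the C(13,6) = 1716 equally likely rank assignments) gives the two-sided p-value.
Step 5: p-value = 0.004662; compare to alpha = 0.1. reject H0.

U_X = 2, p = 0.004662, reject H0 at alpha = 0.1.


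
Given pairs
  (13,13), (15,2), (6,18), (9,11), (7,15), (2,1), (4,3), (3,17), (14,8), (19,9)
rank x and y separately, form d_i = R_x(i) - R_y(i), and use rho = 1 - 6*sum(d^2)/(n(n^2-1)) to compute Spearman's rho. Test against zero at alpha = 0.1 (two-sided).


Step 1: Rank x and y separately (midranks; no ties here).
rank(x): 13->7, 15->9, 6->4, 9->6, 7->5, 2->1, 4->3, 3->2, 14->8, 19->10
rank(y): 13->7, 2->2, 18->10, 11->6, 15->8, 1->1, 3->3, 17->9, 8->4, 9->5
Step 2: d_i = R_x(i) - R_y(i); compute d_i^2.
  (7-7)^2=0, (9-2)^2=49, (4-10)^2=36, (6-6)^2=0, (5-8)^2=9, (1-1)^2=0, (3-3)^2=0, (2-9)^2=49, (8-4)^2=16, (10-5)^2=25
sum(d^2) = 184.
Step 3: rho = 1 - 6*184 / (10*(10^2 - 1)) = 1 - 1104/990 = -0.115152.
Step 4: Under H0, t = rho * sqrt((n-2)/(1-rho^2)) = -0.3279 ~ t(8).
Step 5: Two-sided p-value from the t-distribution with 8 df = 0.751420.
Step 6: alpha = 0.1. fail to reject H0.

rho = -0.1152, p = 0.751420, fail to reject H0 at alpha = 0.1.


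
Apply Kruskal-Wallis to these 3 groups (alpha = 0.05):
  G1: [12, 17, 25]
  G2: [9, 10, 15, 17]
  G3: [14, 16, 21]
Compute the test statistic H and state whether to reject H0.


Step 1: Combine all N = 10 observations and assign midranks.
sorted (value, group, rank): (9,G2,1), (10,G2,2), (12,G1,3), (14,G3,4), (15,G2,5), (16,G3,6), (17,G1,7.5), (17,G2,7.5), (21,G3,9), (25,G1,10)
Step 2: Sum ranks within each group.
R_1 = 20.5 (n_1 = 3)
R_2 = 15.5 (n_2 = 4)
R_3 = 19 (n_3 = 3)
Step 3: H = 12/(N(N+1)) * sum(R_i^2/n_i) - 3(N+1)
     = 12/(10*11) * (20.5^2/3 + 15.5^2/4 + 19^2/3) - 3*11
     = 0.109091 * 320.479 - 33
     = 1.961364.
Step 4: Ties present; correction factor C = 1 - 6/(10^3 - 10) = 0.993939. Corrected H = 1.961364 / 0.993939 = 1.973323.
Step 5: Under H0, H ~ chi^2(2); p-value = 0.372819.
Step 6: alpha = 0.05. fail to reject H0.

H = 1.9733, df = 2, p = 0.372819, fail to reject H0.


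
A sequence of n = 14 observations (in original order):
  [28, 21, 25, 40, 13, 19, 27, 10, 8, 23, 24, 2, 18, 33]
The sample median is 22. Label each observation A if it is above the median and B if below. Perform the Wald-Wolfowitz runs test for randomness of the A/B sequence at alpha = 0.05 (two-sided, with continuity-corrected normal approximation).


Step 1: Compute median = 22; label A = above, B = below.
Labels in order: ABAABBABBAABBA  (n_A = 7, n_B = 7)
Step 2: Count runs R = 9.
Step 3: Under H0 (random ordering), E[R] = 2*n_A*n_B/(n_A+n_B) + 1 = 2*7*7/14 + 1 = 8.0000.
        Var[R] = 2*n_A*n_B*(2*n_A*n_B - n_A - n_B) / ((n_A+n_B)^2 * (n_A+n_B-1)) = 8232/2548 = 3.2308.
        SD[R] = 1.7974.
Step 4: Continuity-corrected z = (R - 0.5 - E[R]) / SD[R] = (9 - 0.5 - 8.0000) / 1.7974 = 0.2782.
Step 5: Two-sided p-value via normal approximation = 2*(1 - Phi(|z|)) = 0.780879.
Step 6: alpha = 0.05. fail to reject H0.

R = 9, z = 0.2782, p = 0.780879, fail to reject H0.


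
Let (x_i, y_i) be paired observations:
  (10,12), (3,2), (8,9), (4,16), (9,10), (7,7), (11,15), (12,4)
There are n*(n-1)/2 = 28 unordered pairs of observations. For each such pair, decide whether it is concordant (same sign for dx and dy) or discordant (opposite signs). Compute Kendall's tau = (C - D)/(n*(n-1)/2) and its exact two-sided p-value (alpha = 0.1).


Step 1: Enumerate the 28 unordered pairs (i,j) with i<j and classify each by sign(x_j-x_i) * sign(y_j-y_i).
  (1,2):dx=-7,dy=-10->C; (1,3):dx=-2,dy=-3->C; (1,4):dx=-6,dy=+4->D; (1,5):dx=-1,dy=-2->C
  (1,6):dx=-3,dy=-5->C; (1,7):dx=+1,dy=+3->C; (1,8):dx=+2,dy=-8->D; (2,3):dx=+5,dy=+7->C
  (2,4):dx=+1,dy=+14->C; (2,5):dx=+6,dy=+8->C; (2,6):dx=+4,dy=+5->C; (2,7):dx=+8,dy=+13->C
  (2,8):dx=+9,dy=+2->C; (3,4):dx=-4,dy=+7->D; (3,5):dx=+1,dy=+1->C; (3,6):dx=-1,dy=-2->C
  (3,7):dx=+3,dy=+6->C; (3,8):dx=+4,dy=-5->D; (4,5):dx=+5,dy=-6->D; (4,6):dx=+3,dy=-9->D
  (4,7):dx=+7,dy=-1->D; (4,8):dx=+8,dy=-12->D; (5,6):dx=-2,dy=-3->C; (5,7):dx=+2,dy=+5->C
  (5,8):dx=+3,dy=-6->D; (6,7):dx=+4,dy=+8->C; (6,8):dx=+5,dy=-3->D; (7,8):dx=+1,dy=-11->D
Step 2: C = 17, D = 11, total pairs = 28.
Step 3: tau = (C - D)/(n(n-1)/2) = (17 - 11)/28 = 0.214286.
Step 4: Exact two-sided p-value (enumerate n! = 40320 permutations of y under H0): p = 0.548413.
Step 5: alpha = 0.1. fail to reject H0.

tau_b = 0.2143 (C=17, D=11), p = 0.548413, fail to reject H0.


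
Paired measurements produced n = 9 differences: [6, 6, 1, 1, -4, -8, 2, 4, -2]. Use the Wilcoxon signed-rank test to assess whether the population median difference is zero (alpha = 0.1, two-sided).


Step 1: Drop any zero differences (none here) and take |d_i|.
|d| = [6, 6, 1, 1, 4, 8, 2, 4, 2]
Step 2: Midrank |d_i| (ties get averaged ranks).
ranks: |6|->7.5, |6|->7.5, |1|->1.5, |1|->1.5, |4|->5.5, |8|->9, |2|->3.5, |4|->5.5, |2|->3.5
Step 3: Attach original signs; sum ranks with positive sign and with negative sign.
W+ = 7.5 + 7.5 + 1.5 + 1.5 + 3.5 + 5.5 = 27
W- = 5.5 + 9 + 3.5 = 18
(Check: W+ + W- = 45 should equal n(n+1)/2 = 45.)
Step 4: Test statistic W = min(W+, W-) = 18.
Step 5: Ties in |d|, so use the tie-corrected normal approximation.
        E[W] = n(n+1)/4 = 9*10/4 = 22.5.
        Tie groups: |d|=1 (t=2), |d|=2 (t=2), |d|=4 (t=2), |d|=6 (t=2); sum(t^3 - t) = 24.
        Var[W] = n(n+1)(2n+1)/24 - sum(t^3-t)/48 = 1710/24 - 24/48 = 70.75.
        z = (W - E[W]) / sqrt(Var[W]) = (18 - 22.5) / 8.4113 = -0.5350.
        Two-sided p = 2*Phi(z) = 0.592654.
Step 6: alpha = 0.1. fail to reject H0.

W+ = 27, W- = 18, W = min = 18, p = 0.592654, fail to reject H0.


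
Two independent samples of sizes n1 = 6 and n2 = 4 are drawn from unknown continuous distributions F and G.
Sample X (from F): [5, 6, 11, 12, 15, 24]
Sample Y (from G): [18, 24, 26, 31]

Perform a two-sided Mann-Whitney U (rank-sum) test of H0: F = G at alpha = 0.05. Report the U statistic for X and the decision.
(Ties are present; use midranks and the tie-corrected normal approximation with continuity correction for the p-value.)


Step 1: Combine and sort all 10 observations; assign midranks.
sorted (value, group): (5,X), (6,X), (11,X), (12,X), (15,X), (18,Y), (24,X), (24,Y), (26,Y), (31,Y)
ranks: 5->1, 6->2, 11->3, 12->4, 15->5, 18->6, 24->7.5, 24->7.5, 26->9, 31->10
Step 2: Rank sum for X: R1 = 1 + 2 + 3 + 4 + 5 + 7.5 = 22.5.
Step 3: U_X = R1 - n1(n1+1)/2 = 22.5 - 6*7/2 = 22.5 - 21 = 1.5.
       U_Y = n1*n2 - U_X = 24 - 1.5 = 22.5.
Step 4: Ties are present, so use the tie-corrected normal approximation (with continuity correction) for the p-value.
Step 5: p-value = 0.032476; compare to alpha = 0.05. reject H0.

U_X = 1.5, p = 0.032476, reject H0 at alpha = 0.05.


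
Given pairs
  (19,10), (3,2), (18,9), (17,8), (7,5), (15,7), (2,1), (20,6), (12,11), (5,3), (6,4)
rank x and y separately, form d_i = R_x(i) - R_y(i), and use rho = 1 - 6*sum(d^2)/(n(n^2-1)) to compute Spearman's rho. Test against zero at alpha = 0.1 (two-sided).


Step 1: Rank x and y separately (midranks; no ties here).
rank(x): 19->10, 3->2, 18->9, 17->8, 7->5, 15->7, 2->1, 20->11, 12->6, 5->3, 6->4
rank(y): 10->10, 2->2, 9->9, 8->8, 5->5, 7->7, 1->1, 6->6, 11->11, 3->3, 4->4
Step 2: d_i = R_x(i) - R_y(i); compute d_i^2.
  (10-10)^2=0, (2-2)^2=0, (9-9)^2=0, (8-8)^2=0, (5-5)^2=0, (7-7)^2=0, (1-1)^2=0, (11-6)^2=25, (6-11)^2=25, (3-3)^2=0, (4-4)^2=0
sum(d^2) = 50.
Step 3: rho = 1 - 6*50 / (11*(11^2 - 1)) = 1 - 300/1320 = 0.772727.
Step 4: Under H0, t = rho * sqrt((n-2)/(1-rho^2)) = 3.6522 ~ t(9).
Step 5: Two-sided p-value from the t-distribution with 9 df = 0.005299.
Step 6: alpha = 0.1. reject H0.

rho = 0.7727, p = 0.005299, reject H0 at alpha = 0.1.
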